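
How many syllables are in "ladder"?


Word: "ladder"
Syllable breakdown: lad | der
Counting: 2 parts
= 2 syllables


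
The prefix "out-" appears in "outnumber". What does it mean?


Prefix: out-
Example: outnumber (out- + number)
Meaning = surpass


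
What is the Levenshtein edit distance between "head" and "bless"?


Word 1: "head" (length 4)
Word 2: "bless" (length 5)
One optimal edit sequence (insert/delete/substitute each cost 1):
  1. insert 'b'  (+1)
  2. substitute 'h' -> 'l'  (+1)
  3. keep 'e'
  4. substitute 'a' -> 's'  (+1)
  5. substitute 'd' -> 's'  (+1)
Total edit operations: 4
Edit distance = 4


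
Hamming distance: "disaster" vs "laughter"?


Comparing character by character (same length = 8):
  Pos 0: 'd' vs 'l' !=
  Pos 1: 'i' vs 'a' !=
  Pos 2: 's' vs 'u' !=
  Pos 3: 'a' vs 'g' !=
  Pos 4: 's' vs 'h' !=
  Pos 5: 't' vs 't' =
  Pos 6: 'e' vs 'e' =
  Pos 7: 'r' vs 'r' =
Hamming distance = 5


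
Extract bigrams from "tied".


Word: "tied" (length 4)
Number of bigrams = 4 - 2 + 1 = 3
  Position 0: "ti"
  Position 1: "ie"
  Position 2: "ed"
Bigrams = "ti", "ie", "ed"


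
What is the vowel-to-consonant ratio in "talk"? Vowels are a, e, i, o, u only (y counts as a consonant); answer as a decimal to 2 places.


Word: "talk"
Vowels (a,e,i,o,u): 1
Consonants: 3
Ratio = 1/3
= 0.33


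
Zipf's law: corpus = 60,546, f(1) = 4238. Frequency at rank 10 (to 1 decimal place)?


Zipf's law: f(r) = f(1) / r
f(1) = 4238
f(10) = 4238 / 10
= 423.8 occurrences


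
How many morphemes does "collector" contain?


Word: "collector"
Morphemes: collect / -or
Each morpheme carries meaning
= 2 morphemes


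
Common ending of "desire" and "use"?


Word 1: "desire"
Word 2: "use"
Comparing from end:
  Pos -1: 'e' == 'e'
  Pos -2: 'r' != 's' (stop)
LCS = "e" (length 1)


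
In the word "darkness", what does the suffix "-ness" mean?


Suffix: -ness
Example: darkness (dark + -ness)
Meaning = state of being


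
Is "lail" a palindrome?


Word: "lail"
Reversed: "lial"
Forward == Backward? lail != lial
Palindrome = No


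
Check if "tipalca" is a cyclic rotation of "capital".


Word: "capital", Candidate: "tipalca"
Method: check if candidate is substring of word+word
"capitalcapital" contains "tipalca"? No
Is rotation = No


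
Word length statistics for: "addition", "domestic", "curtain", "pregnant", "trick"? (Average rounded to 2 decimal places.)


Lengths: "addition"=8, "domestic"=8, "curtain"=7, "pregnant"=8, "trick"=5
Sum = 36, Count = 5
Average = 36/5 = 7.20
= avg=7.20, min=5, max=8


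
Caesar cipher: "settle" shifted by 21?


Word: "settle"
Shift: 21
Each letter → (letter + shift) mod 26:
  's' (18) + 21 = 13 → 'n'
  'e' (4) + 21 = 25 → 'z'
  't' (19) + 21 = 14 → 'o'
  't' (19) + 21 = 14 → 'o'
  'l' (11) + 21 = 6 → 'g'
  'e' (4) + 21 = 25 → 'z'
Result = "nzoogz"


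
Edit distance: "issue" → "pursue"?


Word 1: "issue" (length 5)
Word 2: "pursue" (length 6)
One optimal edit sequence (insert/delete/substitute each cost 1):
  1. insert 'p'  (+1)
  2. substitute 'i' -> 'u'  (+1)
  3. substitute 's' -> 'r'  (+1)
  4. keep 's'
  5. keep 'u'
  6. keep 'e'
Total edit operations: 3
Edit distance = 3


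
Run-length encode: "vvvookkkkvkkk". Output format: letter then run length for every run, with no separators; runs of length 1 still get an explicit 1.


String: "vvvookkkkvkkk"
Scanning for consecutive runs:
  'v' x 3
  'o' x 2
  'k' x 4
  'v' x 1
  'k' x 3
RLE = "v3o2k4v1k3"


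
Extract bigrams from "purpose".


Word: "purpose" (length 7)
Number of bigrams = 7 - 2 + 1 = 6
  Position 0: "pu"
  Position 1: "ur"
  Position 2: "rp"
  Position 3: "po"
  Position 4: "os"
  Position 5: "se"
Bigrams = "pu", "ur", "rp", "po", "os", "se"


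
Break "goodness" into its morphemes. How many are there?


Word: "goodness"
Morphemes: good | -ness
Each morpheme carries meaning
= 2 morphemes


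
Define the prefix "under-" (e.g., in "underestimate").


Prefix: under-
Example: underestimate = under- + estimate
Meaning = insufficient


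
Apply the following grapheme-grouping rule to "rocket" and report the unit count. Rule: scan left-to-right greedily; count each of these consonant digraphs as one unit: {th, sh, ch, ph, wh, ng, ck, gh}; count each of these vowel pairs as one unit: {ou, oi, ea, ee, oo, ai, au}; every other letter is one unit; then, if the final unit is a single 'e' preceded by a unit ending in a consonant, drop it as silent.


Word: "rocket" (6 letters)
Left-to-right scan:
  (1) 'r' (letter)
  (2) 'o' (letter)
  (3) 'ck' (digraph)
  (4) 'e' (letter)
  (5) 't' (letter)
Units from scan: 5
Sound units = 5 units


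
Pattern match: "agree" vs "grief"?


Pattern of "agree": [0, 1, 2, 3, 3]
Pattern of "grief": [0, 1, 2, 3, 4]
Patterns do not match
Same pattern = No


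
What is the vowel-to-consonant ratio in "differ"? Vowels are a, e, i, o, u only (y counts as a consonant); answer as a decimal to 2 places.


Word: "differ"
Vowels (a,e,i,o,u): 2
Consonants: 4
Ratio = 2/4
= 0.50


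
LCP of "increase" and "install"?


Word 1: "increase"
Word 2: "install"
Comparing from start:
  Pos 0: 'i' == 'i'
  Pos 1: 'n' == 'n'
  Pos 2: 'c' != 's' (stop)
LCP = "in" (length 2)


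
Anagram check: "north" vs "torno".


Word 1: "north" → sorted: hnort
Word 2: "torno" → sorted: noort
Same letters? hnort != noort
Anagram = No


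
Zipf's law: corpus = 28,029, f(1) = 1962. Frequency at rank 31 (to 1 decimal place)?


Zipf's law: f(r) = f(1) / r
f(1) = 1962
f(31) = 1962 / 31
= 63.3 occurrences


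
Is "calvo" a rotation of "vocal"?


Word: "vocal", Candidate: "calvo"
Method: check if candidate is substring of word+word
"vocalvocal" contains "calvo"? Yes
Is rotation = Yes


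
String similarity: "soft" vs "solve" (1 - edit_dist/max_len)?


Word 1: "soft" (length 4)
Word 2: "solve" (length 5)
One optimal edit sequence:
  1. keep 's'
  2. keep 'o'
  3. insert 'l'  (+1)
  4. substitute 'f' -> 'v'  (+1)
  5. substitute 't' -> 'e'  (+1)
Edit distance = 3
Max length = max(4, 5) = 5
Similarity = 1 - 3/5
= 0.4000


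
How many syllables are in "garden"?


Word: "garden"
Syllable breakdown: gar · den
Counting: 2 parts
= 2 syllables


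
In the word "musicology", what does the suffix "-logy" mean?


Suffix: -logy
As in: musicology -> music + -logy, with a spelling change
Meaning = study of


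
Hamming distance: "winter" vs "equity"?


Comparing character by character (same length = 6):
  Pos 0: 'w' vs 'e' !=
  Pos 1: 'i' vs 'q' !=
  Pos 2: 'n' vs 'u' !=
  Pos 3: 't' vs 'i' !=
  Pos 4: 'e' vs 't' !=
  Pos 5: 'r' vs 'y' !=
Hamming distance = 6


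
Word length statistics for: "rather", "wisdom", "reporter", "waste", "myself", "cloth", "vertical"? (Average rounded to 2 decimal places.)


Lengths: "rather"=6, "wisdom"=6, "reporter"=8, "waste"=5, "myself"=6, "cloth"=5, "vertical"=8
Sum = 44, Count = 7
Average = 44/7 = 6.29
= avg=6.29, min=5, max=8


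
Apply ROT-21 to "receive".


Word: "receive"
Shift: 21
Each letter → (letter + shift) mod 26:
  'r' (17) + 21 = 12 → 'm'
  'e' (4) + 21 = 25 → 'z'
  'c' (2) + 21 = 23 → 'x'
  'e' (4) + 21 = 25 → 'z'
  'i' (8) + 21 = 3 → 'd'
  'v' (21) + 21 = 16 → 'q'
  'e' (4) + 21 = 25 → 'z'
Result = "mzxzdqz"


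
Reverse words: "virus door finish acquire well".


Original: "virus door finish acquire well"
Words (1..n): virus | door | finish | acquire | well
Reversed (n..1): well | acquire | finish | door | virus
Result = "well acquire finish door virus"


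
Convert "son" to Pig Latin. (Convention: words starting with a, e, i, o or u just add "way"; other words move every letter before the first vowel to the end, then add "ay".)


Word: "son"
Starts with consonant(s) → move to end, add 'ay'
Consonant cluster: "s"
Pig Latin = "onsay"


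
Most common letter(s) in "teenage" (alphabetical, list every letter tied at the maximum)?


Word: "teenage"
Letter counts:
  'a': 1
  'e': 3
  'g': 1
  'n': 1
  't': 1
Maximum count = 3
Most frequent = 'e' (3 times each)


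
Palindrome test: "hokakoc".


Word: "hokakoc"
Reversed: "cokakoh"
Forward == Backward? hokakoc != cokakoh
Palindrome = No


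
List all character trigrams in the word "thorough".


Word: "thorough" (length 8)
Number of trigrams = 8 - 3 + 1 = 6
  Position 0: "tho"
  Position 1: "hor"
  Position 2: "oro"
  Position 3: "rou"
  Position 4: "oug"
  Position 5: "ugh"
Trigrams = "tho", "hor", "oro", "rou", "oug", "ugh"


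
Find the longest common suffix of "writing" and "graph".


Word 1: "writing"
Word 2: "graph"
Comparing from end:
  Pos -1: 'g' != 'h' (stop)
LCS = "" (length 0)


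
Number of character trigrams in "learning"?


Word: "learning" (length 8)
Number of 3-grams = length - 3 + 1 = 8 - 3 + 1
= 6


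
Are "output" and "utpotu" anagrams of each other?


Word 1: "output" → sorted: opttuu
Word 2: "utpotu" → sorted: opttuu
Same letters? opttuu == opttuu
Anagram = Yes


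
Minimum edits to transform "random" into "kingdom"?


Word 1: "random" (length 6)
Word 2: "kingdom" (length 7)
One optimal edit sequence (insert/delete/substitute each cost 1):
  1. substitute 'r' -> 'k'  (+1)
  2. substitute 'a' -> 'i'  (+1)
  3. keep 'n'
  4. insert 'g'  (+1)
  5. keep 'd'
  6. keep 'o'
  7. keep 'm'
Total edit operations: 3
Edit distance = 3


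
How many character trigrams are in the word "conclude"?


Word: "conclude" (length 8)
Number of 3-grams = length - 3 + 1 = 8 - 3 + 1
= 6


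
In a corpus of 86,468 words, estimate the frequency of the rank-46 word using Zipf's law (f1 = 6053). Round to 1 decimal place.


Zipf's law: f(r) = f(1) / r
f(1) = 6053
f(46) = 6053 / 46
= 131.6 occurrences


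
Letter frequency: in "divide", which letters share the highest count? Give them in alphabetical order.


Word: "divide"
Letter counts:
  'd': 2
  'e': 1
  'i': 2
  'v': 1
Maximum count = 2
Most frequent = 'd', 'i' (2 times each)


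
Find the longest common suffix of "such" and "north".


Word 1: "such"
Word 2: "north"
Comparing from end:
  Pos -1: 'h' == 'h'
  Pos -2: 'c' != 't' (stop)
LCS = "h" (length 1)


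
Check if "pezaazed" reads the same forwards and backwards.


Word: "pezaazed"
Reversed: "dezaazep"
Forward == Backward? pezaazed != dezaazep
Palindrome = No


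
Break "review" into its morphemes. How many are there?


Word: "review"
Morphemes: re- / view
Each morpheme carries meaning
= 2 morphemes


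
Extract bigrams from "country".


Word: "country" (length 7)
Number of bigrams = 7 - 2 + 1 = 6
  Position 0: "co"
  Position 1: "ou"
  Position 2: "un"
  Position 3: "nt"
  Position 4: "tr"
  Position 5: "ry"
Bigrams = "co", "ou", "un", "nt", "tr", "ry"


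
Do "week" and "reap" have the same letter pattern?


Pattern of "week": [0, 1, 1, 2]
Pattern of "reap": [0, 1, 2, 3]
Patterns do not match
Same pattern = No


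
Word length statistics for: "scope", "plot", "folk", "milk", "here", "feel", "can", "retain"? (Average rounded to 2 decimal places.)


Lengths: "scope"=5, "plot"=4, "folk"=4, "milk"=4, "here"=4, "feel"=4, "can"=3, "retain"=6
Sum = 34, Count = 8
Average = 34/8 = 4.25
= avg=4.25, min=3, max=6


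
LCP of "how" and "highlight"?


Word 1: "how"
Word 2: "highlight"
Comparing from start:
  Pos 0: 'h' == 'h'
  Pos 1: 'o' != 'i' (stop)
LCP = "h" (length 1)


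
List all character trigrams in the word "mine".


Word: "mine" (length 4)
Number of trigrams = 4 - 3 + 1 = 2
  Position 0: "min"
  Position 1: "ine"
Trigrams = "min", "ine"


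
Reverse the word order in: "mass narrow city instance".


Original: "mass narrow city instance"
Words (1..n): mass | narrow | city | instance
Reversed (n..1): instance | city | narrow | mass
Result = "instance city narrow mass"


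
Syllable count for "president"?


Word: "president"
Syllable breakdown: pres · i · dent
Counting: 3 parts
= 3 syllables


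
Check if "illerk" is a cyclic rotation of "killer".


Word: "killer", Candidate: "illerk"
Method: check if candidate is substring of word+word
"killerkiller" contains "illerk"? Yes
Is rotation = Yes


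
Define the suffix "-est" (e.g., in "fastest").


Suffix: -est
Example: fastest = fast + -est
Meaning = most


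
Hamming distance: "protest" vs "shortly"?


Comparing character by character (same length = 7):
  Pos 0: 'p' vs 's' !=
  Pos 1: 'r' vs 'h' !=
  Pos 2: 'o' vs 'o' =
  Pos 3: 't' vs 'r' !=
  Pos 4: 'e' vs 't' !=
  Pos 5: 's' vs 'l' !=
  Pos 6: 't' vs 'y' !=
Hamming distance = 6


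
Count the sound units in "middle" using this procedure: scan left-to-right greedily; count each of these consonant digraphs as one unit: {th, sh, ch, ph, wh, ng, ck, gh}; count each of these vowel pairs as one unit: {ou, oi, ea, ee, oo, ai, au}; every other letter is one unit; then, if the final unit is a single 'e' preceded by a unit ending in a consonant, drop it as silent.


Word: "middle" (6 letters)
Left-to-right scan:
  (1) 'm' (letter)
  (2) 'i' (letter)
  (3) 'd' (letter)
  (4) 'd' (letter)
  (5) 'l' (letter)
  (6) 'e' (letter)
Units from scan: 6
Final unit is 'e' after a consonant -> drop as silent (-1)
Sound units = 5 units


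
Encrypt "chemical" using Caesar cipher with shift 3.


Word: "chemical"
Shift: 3
Each letter → (letter + shift) mod 26:
  'c' (2) + 3 = 5 → 'f'
  'h' (7) + 3 = 10 → 'k'
  'e' (4) + 3 = 7 → 'h'
  'm' (12) + 3 = 15 → 'p'
  'i' (8) + 3 = 11 → 'l'
  'c' (2) + 3 = 5 → 'f'
  'a' (0) + 3 = 3 → 'd'
  'l' (11) + 3 = 14 → 'o'
Result = "fkhplfdo"


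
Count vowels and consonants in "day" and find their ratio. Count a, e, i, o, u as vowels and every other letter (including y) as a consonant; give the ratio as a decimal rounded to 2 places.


Word: "day"
Vowels (a,e,i,o,u): 1
Consonants: 2
Ratio = 1/2
= 0.50


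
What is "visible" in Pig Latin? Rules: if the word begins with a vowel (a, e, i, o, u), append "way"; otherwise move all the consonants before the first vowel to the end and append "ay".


Word: "visible"
Starts with consonant(s) → move to end, add 'ay'
Consonant cluster: "v"
Pig Latin = "isiblevay"


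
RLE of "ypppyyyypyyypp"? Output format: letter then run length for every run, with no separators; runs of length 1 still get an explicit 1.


String: "ypppyyyypyyypp"
Scanning for consecutive runs:
  'y' x 1
  'p' x 3
  'y' x 4
  'p' x 1
  'y' x 3
  'p' x 2
RLE = "y1p3y4p1y3p2"


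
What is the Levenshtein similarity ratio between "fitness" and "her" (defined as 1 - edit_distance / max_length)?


Word 1: "fitness" (length 7)
Word 2: "her" (length 3)
One optimal edit sequence:
  1. delete 'f'  (+1)
  2. delete 'i'  (+1)
  3. delete 't'  (+1)
  4. substitute 'n' -> 'h'  (+1)
  5. keep 'e'
  6. delete 's'  (+1)
  7. substitute 's' -> 'r'  (+1)
Edit distance = 6
Max length = max(7, 3) = 7
Similarity = 1 - 6/7
= 0.1429


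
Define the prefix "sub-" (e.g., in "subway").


Prefix: sub-
Example: subway (sub- + way)
Meaning = under / below


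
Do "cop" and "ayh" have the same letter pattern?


Pattern of "cop": [0, 1, 2]
Pattern of "ayh": [0, 1, 2]
Patterns match
Same pattern = Yes


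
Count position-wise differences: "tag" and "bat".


Comparing character by character (same length = 3):
  Pos 0: 't' vs 'b' !=
  Pos 1: 'a' vs 'a' =
  Pos 2: 'g' vs 't' !=
Hamming distance = 2


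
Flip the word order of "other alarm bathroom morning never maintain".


Original: "other alarm bathroom morning never maintain"
Words (1..n): other | alarm | bathroom | morning | never | maintain
Reversed (n..1): maintain | never | morning | bathroom | alarm | other
Result = "maintain never morning bathroom alarm other"


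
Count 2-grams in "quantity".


Word: "quantity" (length 8)
Number of 2-grams = length - 2 + 1 = 8 - 2 + 1
= 7


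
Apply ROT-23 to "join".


Word: "join"
Shift: 23
Each letter → (letter + shift) mod 26:
  'j' (9) + 23 = 6 → 'g'
  'o' (14) + 23 = 11 → 'l'
  'i' (8) + 23 = 5 → 'f'
  'n' (13) + 23 = 10 → 'k'
Result = "glfk"


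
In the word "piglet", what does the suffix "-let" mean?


Suffix: -let
Example: piglet (pig + -let)
Meaning = small


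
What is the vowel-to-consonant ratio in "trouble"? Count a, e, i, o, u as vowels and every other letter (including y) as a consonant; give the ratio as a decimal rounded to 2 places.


Word: "trouble"
Vowels (a,e,i,o,u): 3
Consonants: 4
Ratio = 3/4
= 0.75


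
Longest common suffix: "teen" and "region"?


Word 1: "teen"
Word 2: "region"
Comparing from end:
  Pos -1: 'n' == 'n'
  Pos -2: 'e' != 'o' (stop)
LCS = "n" (length 1)


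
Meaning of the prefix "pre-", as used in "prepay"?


Prefix: pre-
Example: prepay = pre- + pay
Meaning = before


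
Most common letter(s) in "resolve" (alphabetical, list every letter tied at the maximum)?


Word: "resolve"
Letter counts:
  'e': 2
  'l': 1
  'o': 1
  'r': 1
  's': 1
  'v': 1
Maximum count = 2
Most frequent = 'e' (2 times each)


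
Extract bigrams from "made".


Word: "made" (length 4)
Number of bigrams = 4 - 2 + 1 = 3
  Position 0: "ma"
  Position 1: "ad"
  Position 2: "de"
Bigrams = "ma", "ad", "de"


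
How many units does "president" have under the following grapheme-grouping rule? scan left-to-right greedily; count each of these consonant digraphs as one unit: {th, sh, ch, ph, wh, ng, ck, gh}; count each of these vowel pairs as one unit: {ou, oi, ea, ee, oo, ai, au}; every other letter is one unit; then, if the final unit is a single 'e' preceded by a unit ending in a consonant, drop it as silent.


Word: "president" (9 letters)
Left-to-right scan:
  (1) 'p' (letter)
  (2) 'r' (letter)
  (3) 'e' (letter)
  (4) 's' (letter)
  (5) 'i' (letter)
  (6) 'd' (letter)
  (7) 'e' (letter)
  (8) 'n' (letter)
  (9) 't' (letter)
Units from scan: 9
Sound units = 9 units


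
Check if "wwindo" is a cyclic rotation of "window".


Word: "window", Candidate: "wwindo"
Method: check if candidate is substring of word+word
"windowwindow" contains "wwindo"? Yes
Is rotation = Yes


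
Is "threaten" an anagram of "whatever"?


Word 1: "whatever" → sorted: aeehrtvw
Word 2: "threaten" → sorted: aeehnrtt
Same letters? aeehrtvw != aeehnrtt
Anagram = No


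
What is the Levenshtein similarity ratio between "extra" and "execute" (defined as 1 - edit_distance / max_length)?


Word 1: "extra" (length 5)
Word 2: "execute" (length 7)
One optimal edit sequence:
  1. keep 'e'
  2. keep 'x'
  3. insert 'e'  (+1)
  4. insert 'c'  (+1)
  5. substitute 't' -> 'u'  (+1)
  6. substitute 'r' -> 't'  (+1)
  7. substitute 'a' -> 'e'  (+1)
Edit distance = 5
Max length = max(5, 7) = 7
Similarity = 1 - 5/7
= 0.2857


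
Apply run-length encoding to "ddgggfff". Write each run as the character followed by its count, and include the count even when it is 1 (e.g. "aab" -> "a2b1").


String: "ddgggfff"
Scanning for consecutive runs:
  'd' x 2
  'g' x 3
  'f' x 3
RLE = "d2g3f3"


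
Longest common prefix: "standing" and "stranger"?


Word 1: "standing"
Word 2: "stranger"
Comparing from start:
  Pos 0: 's' == 's'
  Pos 1: 't' == 't'
  Pos 2: 'a' != 'r' (stop)
LCP = "st" (length 2)


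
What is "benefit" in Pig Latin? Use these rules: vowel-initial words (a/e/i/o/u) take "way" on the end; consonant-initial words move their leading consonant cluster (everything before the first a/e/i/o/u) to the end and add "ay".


Word: "benefit"
Starts with consonant(s) → move to end, add 'ay'
Consonant cluster: "b"
Pig Latin = "enefitbay"


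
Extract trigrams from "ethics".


Word: "ethics" (length 6)
Number of trigrams = 6 - 3 + 1 = 4
  Position 0: "eth"
  Position 1: "thi"
  Position 2: "hic"
  Position 3: "ics"
Trigrams = "eth", "thi", "hic", "ics"


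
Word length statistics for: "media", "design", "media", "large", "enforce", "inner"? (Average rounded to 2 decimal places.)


Lengths: "media"=5, "design"=6, "media"=5, "large"=5, "enforce"=7, "inner"=5
Sum = 33, Count = 6
Average = 33/6 = 5.50
= avg=5.50, min=5, max=7


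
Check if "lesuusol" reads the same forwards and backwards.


Word: "lesuusol"
Reversed: "losuusel"
Forward == Backward? lesuusol != losuusel
Palindrome = No


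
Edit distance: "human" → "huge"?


Word 1: "human" (length 5)
Word 2: "huge" (length 4)
One optimal edit sequence (insert/delete/substitute each cost 1):
  1. keep 'h'
  2. keep 'u'
  3. delete 'm'  (+1)
  4. substitute 'a' -> 'g'  (+1)
  5. substitute 'n' -> 'e'  (+1)
Total edit operations: 3
Edit distance = 3


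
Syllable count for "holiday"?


Word: "holiday"
Syllable breakdown: hol | i | day
Counting: 3 parts
= 3 syllables


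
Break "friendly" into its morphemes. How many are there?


Word: "friendly"
Morphemes: friend / -ly
Each morpheme carries meaning
= 2 morphemes


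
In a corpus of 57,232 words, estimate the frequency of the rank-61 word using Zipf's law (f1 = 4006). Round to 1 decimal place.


Zipf's law: f(r) = f(1) / r
f(1) = 4006
f(61) = 4006 / 61
= 65.7 occurrences


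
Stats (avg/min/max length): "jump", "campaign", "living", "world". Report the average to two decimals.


Lengths: "jump"=4, "campaign"=8, "living"=6, "world"=5
Sum = 23, Count = 4
Average = 23/4 = 5.75
= avg=5.75, min=4, max=8


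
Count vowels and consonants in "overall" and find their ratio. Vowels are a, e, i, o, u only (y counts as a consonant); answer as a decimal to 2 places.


Word: "overall"
Vowels (a,e,i,o,u): 3
Consonants: 4
Ratio = 3/4
= 0.75


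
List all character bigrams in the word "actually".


Word: "actually" (length 8)
Number of bigrams = 8 - 2 + 1 = 7
  Position 0: "ac"
  Position 1: "ct"
  Position 2: "tu"
  Position 3: "ua"
  Position 4: "al"
  Position 5: "ll"
  Position 6: "ly"
Bigrams = "ac", "ct", "tu", "ua", "al", "ll", "ly"


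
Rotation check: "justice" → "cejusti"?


Word: "justice", Candidate: "cejusti"
Method: check if candidate is substring of word+word
"justicejustice" contains "cejusti"? Yes
Is rotation = Yes


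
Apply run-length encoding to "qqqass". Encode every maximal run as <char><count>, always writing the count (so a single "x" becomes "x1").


String: "qqqass"
Scanning for consecutive runs:
  'q' x 3
  'a' x 1
  's' x 2
RLE = "q3a1s2"


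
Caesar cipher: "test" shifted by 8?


Word: "test"
Shift: 8
Each letter → (letter + shift) mod 26:
  't' (19) + 8 = 1 → 'b'
  'e' (4) + 8 = 12 → 'm'
  's' (18) + 8 = 0 → 'a'
  't' (19) + 8 = 1 → 'b'
Result = "bmab"


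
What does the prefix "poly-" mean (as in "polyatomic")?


Prefix: poly-
Example: polyatomic = poly- + atomic
Meaning = many


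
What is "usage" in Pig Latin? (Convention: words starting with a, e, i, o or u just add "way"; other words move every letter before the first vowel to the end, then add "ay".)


Word: "usage"
Starts with vowel → add 'way'
Pig Latin = "usageway"


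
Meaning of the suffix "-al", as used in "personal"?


Suffix: -al
As in: personal -> person + -al
Meaning = relating to


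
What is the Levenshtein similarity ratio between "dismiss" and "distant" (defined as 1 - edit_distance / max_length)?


Word 1: "dismiss" (length 7)
Word 2: "distant" (length 7)
One optimal edit sequence:
  1. keep 'd'
  2. keep 'i'
  3. keep 's'
  4. substitute 'm' -> 't'  (+1)
  5. substitute 'i' -> 'a'  (+1)
  6. substitute 's' -> 'n'  (+1)
  7. substitute 's' -> 't'  (+1)
Edit distance = 4
Max length = max(7, 7) = 7
Similarity = 1 - 4/7
= 0.4286


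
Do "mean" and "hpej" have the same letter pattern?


Pattern of "mean": [0, 1, 2, 3]
Pattern of "hpej": [0, 1, 2, 3]
Patterns match
Same pattern = Yes


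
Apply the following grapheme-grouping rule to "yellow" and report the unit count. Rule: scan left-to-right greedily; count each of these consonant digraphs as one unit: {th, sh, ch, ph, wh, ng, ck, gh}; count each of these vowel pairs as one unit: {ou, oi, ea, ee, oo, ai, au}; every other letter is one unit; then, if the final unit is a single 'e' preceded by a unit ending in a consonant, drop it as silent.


Word: "yellow" (6 letters)
Left-to-right scan:
  1. 'y' (letter)
  2. 'e' (letter)
  3. 'l' (letter)
  4. 'l' (letter)
  5. 'o' (letter)
  6. 'w' (letter)
Units from scan: 6
Sound units = 6 units


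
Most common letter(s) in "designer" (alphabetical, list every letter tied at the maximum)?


Word: "designer"
Letter counts:
  'd': 1
  'e': 2
  'g': 1
  'i': 1
  'n': 1
  'r': 1
  's': 1
Maximum count = 2
Most frequent = 'e' (2 times each)


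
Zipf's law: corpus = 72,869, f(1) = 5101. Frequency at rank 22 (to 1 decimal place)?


Zipf's law: f(r) = f(1) / r
f(1) = 5101
f(22) = 5101 / 22
= 231.9 occurrences


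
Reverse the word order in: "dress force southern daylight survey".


Original: "dress force southern daylight survey"
Words (1..n): dress | force | southern | daylight | survey
Reversed (n..1): survey | daylight | southern | force | dress
Result = "survey daylight southern force dress"


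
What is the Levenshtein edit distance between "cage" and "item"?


Word 1: "cage" (length 4)
Word 2: "item" (length 4)
One optimal edit sequence (insert/delete/substitute each cost 1):
  1. substitute 'c' -> 'i'  (+1)
  2. substitute 'a' -> 't'  (+1)
  3. substitute 'g' -> 'e'  (+1)
  4. substitute 'e' -> 'm'  (+1)
Total edit operations: 4
Edit distance = 4


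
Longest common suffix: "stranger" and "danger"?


Word 1: "stranger"
Word 2: "danger"
Comparing from end:
  Pos -1: 'r' == 'r'
  Pos -2: 'e' == 'e'
  Pos -3: 'g' == 'g'
  Pos -4: 'n' == 'n'
  Pos -5: 'a' == 'a'
  Pos -6: 'r' != 'd' (stop)
LCS = "anger" (length 5)


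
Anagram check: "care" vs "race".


Word 1: "care" → sorted: acer
Word 2: "race" → sorted: acer
Same letters? acer == acer
Anagram = Yes


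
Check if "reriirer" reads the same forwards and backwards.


Word: "reriirer"
Reversed: "reriirer"
Forward == Backward? reriirer == reriirer
Palindrome = Yes


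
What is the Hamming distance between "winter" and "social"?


Comparing character by character (same length = 6):
  Pos 0: 'w' vs 's' !=
  Pos 1: 'i' vs 'o' !=
  Pos 2: 'n' vs 'c' !=
  Pos 3: 't' vs 'i' !=
  Pos 4: 'e' vs 'a' !=
  Pos 5: 'r' vs 'l' !=
Hamming distance = 6


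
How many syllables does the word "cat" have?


Word: "cat"
Syllable breakdown: cat
Counting: 1 part
= 1 syllable


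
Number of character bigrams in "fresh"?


Word: "fresh" (length 5)
Number of 2-grams = length - 2 + 1 = 5 - 2 + 1
= 4


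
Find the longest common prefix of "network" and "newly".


Word 1: "network"
Word 2: "newly"
Comparing from start:
  Pos 0: 'n' == 'n'
  Pos 1: 'e' == 'e'
  Pos 2: 't' != 'w' (stop)
LCP = "ne" (length 2)


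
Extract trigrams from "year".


Word: "year" (length 4)
Number of trigrams = 4 - 3 + 1 = 2
  Position 0: "yea"
  Position 1: "ear"
Trigrams = "yea", "ear"


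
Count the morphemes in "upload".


Word: "upload"
Morphemes: up- | load
Each morpheme carries meaning
= 2 morphemes


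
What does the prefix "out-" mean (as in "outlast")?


Prefix: out-
Example: outlast (out- + last)
Meaning = surpass


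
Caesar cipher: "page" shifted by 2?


Word: "page"
Shift: 2
Each letter → (letter + shift) mod 26:
  'p' (15) + 2 = 17 → 'r'
  'a' (0) + 2 = 2 → 'c'
  'g' (6) + 2 = 8 → 'i'
  'e' (4) + 2 = 6 → 'g'
Result = "rcig"


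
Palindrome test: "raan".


Word: "raan"
Reversed: "naar"
Forward == Backward? raan != naar
Palindrome = No


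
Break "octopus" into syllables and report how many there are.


Word: "octopus"
Syllable breakdown: oc · to · pus
Counting: 3 parts
= 3 syllables


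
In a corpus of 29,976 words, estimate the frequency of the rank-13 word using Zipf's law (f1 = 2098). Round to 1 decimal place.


Zipf's law: f(r) = f(1) / r
f(1) = 2098
f(13) = 2098 / 13
= 161.4 occurrences


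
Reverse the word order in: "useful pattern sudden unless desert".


Original: "useful pattern sudden unless desert"
Words (1..n): useful | pattern | sudden | unless | desert
Reversed (n..1): desert | unless | sudden | pattern | useful
Result = "desert unless sudden pattern useful"


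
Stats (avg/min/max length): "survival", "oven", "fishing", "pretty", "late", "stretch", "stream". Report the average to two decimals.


Lengths: "survival"=8, "oven"=4, "fishing"=7, "pretty"=6, "late"=4, "stretch"=7, "stream"=6
Sum = 42, Count = 7
Average = 42/7 = 6.00
= avg=6.00, min=4, max=8


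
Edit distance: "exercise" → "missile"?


Word 1: "exercise" (length 8)
Word 2: "missile" (length 7)
One optimal edit sequence (insert/delete/substitute each cost 1):
  1. delete 'e'  (+1)
  2. substitute 'x' -> 'm'  (+1)
  3. substitute 'e' -> 'i'  (+1)
  4. substitute 'r' -> 's'  (+1)
  5. substitute 'c' -> 's'  (+1)
  6. keep 'i'
  7. substitute 's' -> 'l'  (+1)
  8. keep 'e'
Total edit operations: 6
Edit distance = 6


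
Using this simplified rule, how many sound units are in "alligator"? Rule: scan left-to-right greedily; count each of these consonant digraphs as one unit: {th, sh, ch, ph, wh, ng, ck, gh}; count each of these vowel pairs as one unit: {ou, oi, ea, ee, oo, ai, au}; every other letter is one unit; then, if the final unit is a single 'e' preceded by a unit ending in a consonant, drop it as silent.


Word: "alligator" (9 letters)
Left-to-right scan:
  [1] 'a' (letter)
  [2] 'l' (letter)
  [3] 'l' (letter)
  [4] 'i' (letter)
  [5] 'g' (letter)
  [6] 'a' (letter)
  [7] 't' (letter)
  [8] 'o' (letter)
  [9] 'r' (letter)
Units from scan: 9
Sound units = 9 units


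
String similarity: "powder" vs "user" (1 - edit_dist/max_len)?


Word 1: "powder" (length 6)
Word 2: "user" (length 4)
One optimal edit sequence:
  1. delete 'p'  (+1)
  2. delete 'o'  (+1)
  3. substitute 'w' -> 'u'  (+1)
  4. substitute 'd' -> 's'  (+1)
  5. keep 'e'
  6. keep 'r'
Edit distance = 4
Max length = max(6, 4) = 6
Similarity = 1 - 4/6
= 0.3333


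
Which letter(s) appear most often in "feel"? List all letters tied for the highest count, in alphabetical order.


Word: "feel"
Letter counts:
  'e': 2
  'f': 1
  'l': 1
Maximum count = 2
Most frequent = 'e' (2 times each)


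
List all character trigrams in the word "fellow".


Word: "fellow" (length 6)
Number of trigrams = 6 - 3 + 1 = 4
  Position 0: "fel"
  Position 1: "ell"
  Position 2: "llo"
  Position 3: "low"
Trigrams = "fel", "ell", "llo", "low"


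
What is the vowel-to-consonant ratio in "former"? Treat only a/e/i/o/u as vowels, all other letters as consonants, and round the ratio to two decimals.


Word: "former"
Vowels (a,e,i,o,u): 2
Consonants: 4
Ratio = 2/4
= 0.50


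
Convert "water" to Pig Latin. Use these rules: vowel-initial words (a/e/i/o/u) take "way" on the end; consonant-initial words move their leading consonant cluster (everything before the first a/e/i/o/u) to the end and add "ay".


Word: "water"
Starts with consonant(s) → move to end, add 'ay'
Consonant cluster: "w"
Pig Latin = "aterway"


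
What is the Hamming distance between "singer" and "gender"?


Comparing character by character (same length = 6):
  Pos 0: 's' vs 'g' !=
  Pos 1: 'i' vs 'e' !=
  Pos 2: 'n' vs 'n' =
  Pos 3: 'g' vs 'd' !=
  Pos 4: 'e' vs 'e' =
  Pos 5: 'r' vs 'r' =
Hamming distance = 3


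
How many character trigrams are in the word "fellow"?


Word: "fellow" (length 6)
Number of 3-grams = length - 3 + 1 = 6 - 3 + 1
= 4


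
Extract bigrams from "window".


Word: "window" (length 6)
Number of bigrams = 6 - 2 + 1 = 5
  Position 0: "wi"
  Position 1: "in"
  Position 2: "nd"
  Position 3: "do"
  Position 4: "ow"
Bigrams = "wi", "in", "nd", "do", "ow"


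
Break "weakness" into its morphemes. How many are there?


Word: "weakness"
Morphemes: weak | -ness
Each morpheme carries meaning
= 2 morphemes


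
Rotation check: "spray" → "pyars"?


Word: "spray", Candidate: "pyars"
Method: check if candidate is substring of word+word
"sprayspray" contains "pyars"? No
Is rotation = No


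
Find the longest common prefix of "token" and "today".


Word 1: "token"
Word 2: "today"
Comparing from start:
  Pos 0: 't' == 't'
  Pos 1: 'o' == 'o'
  Pos 2: 'k' != 'd' (stop)
LCP = "to" (length 2)


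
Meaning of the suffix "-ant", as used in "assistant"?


Suffix: -ant
Example: assistant = assist + -ant
Meaning = one who / that which


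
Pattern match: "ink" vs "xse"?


Pattern of "ink": [0, 1, 2]
Pattern of "xse": [0, 1, 2]
Patterns match
Same pattern = Yes


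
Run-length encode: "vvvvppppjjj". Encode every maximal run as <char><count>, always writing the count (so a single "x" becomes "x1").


String: "vvvvppppjjj"
Scanning for consecutive runs:
  'v' x 4
  'p' x 4
  'j' x 3
RLE = "v4p4j3"


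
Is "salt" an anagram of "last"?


Word 1: "last" → sorted: alst
Word 2: "salt" → sorted: alst
Same letters? alst == alst
Anagram = Yes


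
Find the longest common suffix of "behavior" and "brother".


Word 1: "behavior"
Word 2: "brother"
Comparing from end:
  Pos -1: 'r' == 'r'
  Pos -2: 'o' != 'e' (stop)
LCS = "r" (length 1)


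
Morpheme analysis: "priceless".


Word: "priceless"
Morphemes: price / -less
Each morpheme carries meaning
= 2 morphemes


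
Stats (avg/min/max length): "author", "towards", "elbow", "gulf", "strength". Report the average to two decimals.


Lengths: "author"=6, "towards"=7, "elbow"=5, "gulf"=4, "strength"=8
Sum = 30, Count = 5
Average = 30/5 = 6.00
= avg=6.00, min=4, max=8


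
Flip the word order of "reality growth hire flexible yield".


Original: "reality growth hire flexible yield"
Words (1..n): reality | growth | hire | flexible | yield
Reversed (n..1): yield | flexible | hire | growth | reality
Result = "yield flexible hire growth reality"


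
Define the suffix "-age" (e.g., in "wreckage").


Suffix: -age
As in: wreckage -> wreck + -age
Meaning = result / collection


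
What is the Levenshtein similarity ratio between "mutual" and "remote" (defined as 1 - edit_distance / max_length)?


Word 1: "mutual" (length 6)
Word 2: "remote" (length 6)
One optimal edit sequence:
  1. substitute 'm' -> 'r'  (+1)
  2. substitute 'u' -> 'e'  (+1)
  3. substitute 't' -> 'm'  (+1)
  4. substitute 'u' -> 'o'  (+1)
  5. substitute 'a' -> 't'  (+1)
  6. substitute 'l' -> 'e'  (+1)
Edit distance = 6
Max length = max(6, 6) = 6
Similarity = 1 - 6/6
= 0.0000


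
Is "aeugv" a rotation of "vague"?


Word: "vague", Candidate: "aeugv"
Method: check if candidate is substring of word+word
"vaguevague" contains "aeugv"? No
Is rotation = No


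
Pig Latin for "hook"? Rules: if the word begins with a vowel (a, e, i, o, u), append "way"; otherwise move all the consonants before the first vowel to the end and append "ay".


Word: "hook"
Starts with consonant(s) → move to end, add 'ay'
Consonant cluster: "h"
Pig Latin = "ookhay"


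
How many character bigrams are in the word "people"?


Word: "people" (length 6)
Number of 2-grams = length - 2 + 1 = 6 - 2 + 1
= 5


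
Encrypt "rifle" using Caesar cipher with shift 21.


Word: "rifle"
Shift: 21
Each letter → (letter + shift) mod 26:
  'r' (17) + 21 = 12 → 'm'
  'i' (8) + 21 = 3 → 'd'
  'f' (5) + 21 = 0 → 'a'
  'l' (11) + 21 = 6 → 'g'
  'e' (4) + 21 = 25 → 'z'
Result = "mdagz"


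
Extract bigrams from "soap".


Word: "soap" (length 4)
Number of bigrams = 4 - 2 + 1 = 3
  Position 0: "so"
  Position 1: "oa"
  Position 2: "ap"
Bigrams = "so", "oa", "ap"


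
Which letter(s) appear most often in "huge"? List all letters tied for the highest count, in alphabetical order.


Word: "huge"
Letter counts:
  'e': 1
  'g': 1
  'h': 1
  'u': 1
Maximum count = 1
Most frequent = 'e', 'g', 'h', 'u' (1 time each)


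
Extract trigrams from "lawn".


Word: "lawn" (length 4)
Number of trigrams = 4 - 3 + 1 = 2
  Position 0: "law"
  Position 1: "awn"
Trigrams = "law", "awn"


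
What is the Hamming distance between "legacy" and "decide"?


Comparing character by character (same length = 6):
  Pos 0: 'l' vs 'd' !=
  Pos 1: 'e' vs 'e' =
  Pos 2: 'g' vs 'c' !=
  Pos 3: 'a' vs 'i' !=
  Pos 4: 'c' vs 'd' !=
  Pos 5: 'y' vs 'e' !=
Hamming distance = 5


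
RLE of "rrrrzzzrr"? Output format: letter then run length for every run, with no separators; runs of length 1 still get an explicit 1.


String: "rrrrzzzrr"
Scanning for consecutive runs:
  'r' x 4
  'z' x 3
  'r' x 2
RLE = "r4z3r2"


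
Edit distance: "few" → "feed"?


Word 1: "few" (length 3)
Word 2: "feed" (length 4)
One optimal edit sequence (insert/delete/substitute each cost 1):
  1. keep 'f'
  2. insert 'e'  (+1)
  3. keep 'e'
  4. substitute 'w' -> 'd'  (+1)
Total edit operations: 2
Edit distance = 2


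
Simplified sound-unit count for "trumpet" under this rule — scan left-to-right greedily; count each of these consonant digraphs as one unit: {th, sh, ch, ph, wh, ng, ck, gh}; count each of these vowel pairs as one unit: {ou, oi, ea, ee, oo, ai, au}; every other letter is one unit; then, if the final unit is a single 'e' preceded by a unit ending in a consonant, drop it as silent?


Word: "trumpet" (7 letters)
Left-to-right scan:
  1. 't' (letter)
  2. 'r' (letter)
  3. 'u' (letter)
  4. 'm' (letter)
  5. 'p' (letter)
  6. 'e' (letter)
  7. 't' (letter)
Units from scan: 7
Sound units = 7 units


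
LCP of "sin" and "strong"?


Word 1: "sin"
Word 2: "strong"
Comparing from start:
  Pos 0: 's' == 's'
  Pos 1: 'i' != 't' (stop)
LCP = "s" (length 1)


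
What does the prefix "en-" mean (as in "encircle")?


Prefix: en-
Example: encircle = en- + circle
Meaning = cause to / put into


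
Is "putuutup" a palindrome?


Word: "putuutup"
Reversed: "putuutup"
Forward == Backward? putuutup == putuutup
Palindrome = Yes


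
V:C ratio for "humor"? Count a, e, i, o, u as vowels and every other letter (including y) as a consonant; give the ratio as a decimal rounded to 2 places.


Word: "humor"
Vowels (a,e,i,o,u): 2
Consonants: 3
Ratio = 2/3
= 0.67


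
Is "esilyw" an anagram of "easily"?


Word 1: "easily" → sorted: aeilsy
Word 2: "esilyw" → sorted: eilswy
Same letters? aeilsy != eilswy
Anagram = No


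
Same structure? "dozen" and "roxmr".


Pattern of "dozen": [0, 1, 2, 3, 4]
Pattern of "roxmr": [0, 1, 2, 3, 0]
Patterns do not match
Same pattern = No


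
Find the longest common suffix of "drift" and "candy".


Word 1: "drift"
Word 2: "candy"
Comparing from end:
  Pos -1: 't' != 'y' (stop)
LCS = "" (length 0)


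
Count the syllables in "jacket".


Word: "jacket"
Syllable breakdown: jack / et
Counting: 2 parts
= 2 syllables


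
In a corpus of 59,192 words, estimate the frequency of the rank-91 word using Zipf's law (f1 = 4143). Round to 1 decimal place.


Zipf's law: f(r) = f(1) / r
f(1) = 4143
f(91) = 4143 / 91
= 45.5 occurrences


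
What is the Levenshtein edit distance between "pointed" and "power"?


Word 1: "pointed" (length 7)
Word 2: "power" (length 5)
One optimal edit sequence (insert/delete/substitute each cost 1):
  1. keep 'p'
  2. keep 'o'
  3. delete 'i'  (+1)
  4. delete 'n'  (+1)
  5. substitute 't' -> 'w'  (+1)
  6. keep 'e'
  7. substitute 'd' -> 'r'  (+1)
Total edit operations: 4
Edit distance = 4


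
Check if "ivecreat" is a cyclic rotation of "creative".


Word: "creative", Candidate: "ivecreat"
Method: check if candidate is substring of word+word
"creativecreative" contains "ivecreat"? Yes
Is rotation = Yes


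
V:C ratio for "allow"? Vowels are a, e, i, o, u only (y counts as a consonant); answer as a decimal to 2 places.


Word: "allow"
Vowels (a,e,i,o,u): 2
Consonants: 3
Ratio = 2/3
= 0.67


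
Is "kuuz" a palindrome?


Word: "kuuz"
Reversed: "zuuk"
Forward == Backward? kuuz != zuuk
Palindrome = No
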